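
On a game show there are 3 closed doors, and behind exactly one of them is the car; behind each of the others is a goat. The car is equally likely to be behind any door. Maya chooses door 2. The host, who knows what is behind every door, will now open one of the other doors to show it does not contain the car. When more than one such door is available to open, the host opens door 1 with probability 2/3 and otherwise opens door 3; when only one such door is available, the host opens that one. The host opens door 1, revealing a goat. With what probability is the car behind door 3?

Condition on the true location of the car.
If it is behind door 1 (prior 1/3): the host opened door 1, so this case is ruled out; weight (1/3)·0 = 0.
If it is behind door 2 (prior 1/3): door 1 is available, opened with probability 2/3; weight (1/3)·(2/3) = 2/9.
If it is behind door 3 (prior 1/3): only door 1 is available, probability 1; weight (1/3)·1 = 1/3.
The weights sum to 5/9.
So P(the car behind door 3 | the host opened door 1) = (1/3) / (5/9) = 3/5.

3/5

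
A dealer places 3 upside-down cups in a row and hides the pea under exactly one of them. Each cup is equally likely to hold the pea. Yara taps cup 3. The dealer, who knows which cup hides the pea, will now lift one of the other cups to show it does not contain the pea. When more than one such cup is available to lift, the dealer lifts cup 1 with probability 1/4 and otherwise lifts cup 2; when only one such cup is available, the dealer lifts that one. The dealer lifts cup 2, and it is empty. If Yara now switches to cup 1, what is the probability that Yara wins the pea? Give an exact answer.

4/7

Consider each possible location of the pea in turn.
If it is under cup 1 (prior 1/3): only cup 2 is available, probability 1; weight (1/3)·1 = 1/3.
If it is under cup 2 (prior 1/3): the dealer opened cup 2, so this case is ruled out; weight (1/3)·0 = 0.
If it is under cup 3 (prior 1/3): cup 1 is available but not opened, probability 3/4; weight (1/3)·(3/4) = 1/4.
The weights sum to 7/12.
So P(the pea under cup 1 | the dealer opened cup 2) = (1/3) / (7/12) = 4/7.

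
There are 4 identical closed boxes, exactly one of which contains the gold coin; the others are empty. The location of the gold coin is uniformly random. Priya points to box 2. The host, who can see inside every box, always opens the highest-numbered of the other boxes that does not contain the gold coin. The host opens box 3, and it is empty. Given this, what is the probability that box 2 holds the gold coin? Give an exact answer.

Apply Bayes' rule, conditioning on where the gold coin actually is.
If it is in either of boxes 1 and 2 (prior 1/4 each): the host would have opened box 4 instead, probability 0; weight (1/4)·0 = 0 each.
If it is in box 3 (prior 1/4): the host opened box 3, so this case is ruled out; weight (1/4)·0 = 0.
If it is in box 4 (prior 1/4): box 3 is the highest-numbered option available, probability 1; weight (1/4)·1 = 1/4.
The weights sum to 1/4.
So P(the gold coin in box 2 | the host opened box 3) = 0 / (1/4) = 0.

0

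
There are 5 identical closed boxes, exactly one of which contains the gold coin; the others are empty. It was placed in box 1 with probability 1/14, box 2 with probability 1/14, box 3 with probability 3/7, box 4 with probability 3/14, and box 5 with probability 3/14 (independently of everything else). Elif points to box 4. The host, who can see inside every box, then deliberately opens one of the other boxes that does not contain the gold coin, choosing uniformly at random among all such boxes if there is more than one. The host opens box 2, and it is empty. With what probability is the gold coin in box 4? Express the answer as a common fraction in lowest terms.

9/49

Consider each possible location of the gold coin in turn.
If it is in box 1 (prior 1/14): the host has 3 equally likely choices, so probability 1/3; weight (1/14)·(1/3) = 1/42.
If it is in box 2 (prior 1/14): the host opened box 2, so this case is ruled out; weight (1/14)·0 = 0.
If it is in box 3 (prior 3/7): the host has 3 equally likely choices, so probability 1/3; weight (3/7)·(1/3) = 1/7.
If it is in box 4 (prior 3/14): the host has 4 equally likely choices, so probability 1/4; weight (3/14)·(1/4) = 3/56.
If it is in box 5 (prior 3/14): the host has 3 equally likely choices, so probability 1/3; weight (3/14)·(1/3) = 1/14.
The weights sum to 7/24.
So P(the gold coin in box 4 | the host opened box 2) = (3/56) / (7/24) = 9/49.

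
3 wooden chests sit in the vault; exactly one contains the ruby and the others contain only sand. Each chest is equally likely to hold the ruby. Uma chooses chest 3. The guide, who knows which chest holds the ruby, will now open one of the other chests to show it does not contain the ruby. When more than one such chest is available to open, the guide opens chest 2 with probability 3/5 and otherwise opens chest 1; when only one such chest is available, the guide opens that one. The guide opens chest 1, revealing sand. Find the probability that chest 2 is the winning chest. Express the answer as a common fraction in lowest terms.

Condition on the true location of the ruby.
If it is in chest 1 (prior 1/3): the guide opened chest 1, so this case is ruled out; weight (1/3)·0 = 0.
If it is in chest 2 (prior 1/3): only chest 1 is available, probability 1; weight (1/3)·1 = 1/3.
If it is in chest 3 (prior 1/3): chest 2 is available but not opened, probability 2/5; weight (1/3)·(2/5) = 2/15.
The weights sum to 7/15.
So P(the ruby in chest 2 | the guide opened chest 1) = (1/3) / (7/15) = 5/7.

5/7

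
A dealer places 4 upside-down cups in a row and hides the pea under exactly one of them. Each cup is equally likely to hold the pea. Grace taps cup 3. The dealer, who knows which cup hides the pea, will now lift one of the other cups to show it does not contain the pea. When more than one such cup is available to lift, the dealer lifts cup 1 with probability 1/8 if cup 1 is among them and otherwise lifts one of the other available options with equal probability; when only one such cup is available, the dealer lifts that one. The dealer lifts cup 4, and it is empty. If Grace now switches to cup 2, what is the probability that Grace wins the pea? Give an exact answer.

Condition on the true location of the pea.
If it is under cup 1 (prior 1/4): cup 1 holds the prize so is unavailable; the dealer chooses uniformly among the 2 others, probability 1/2; weight (1/4)·(1/2) = 1/8.
If it is under cup 2 (prior 1/4): cup 1 is available but not opened, probability 7/8; weight (1/4)·(7/8) = 7/32.
If it is under cup 3 (prior 1/4): cup 1 is available but not opened; cup 4 gets probability (1 − 1/8)/2 = 7/16; weight (1/4)·(7/16) = 7/64.
If it is under cup 4 (prior 1/4): the dealer opened cup 4, so this case is ruled out; weight (1/4)·0 = 0.
The weights sum to 29/64.
So P(the pea under cup 2 | the dealer opened cup 4) = (7/32) / (29/64) = 14/29.

14/29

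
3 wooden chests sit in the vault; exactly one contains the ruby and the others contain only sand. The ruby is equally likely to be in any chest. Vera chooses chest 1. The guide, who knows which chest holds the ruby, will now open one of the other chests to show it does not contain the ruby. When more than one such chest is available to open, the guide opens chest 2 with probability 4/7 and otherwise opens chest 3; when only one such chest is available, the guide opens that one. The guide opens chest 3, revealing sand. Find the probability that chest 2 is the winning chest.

Condition on the true location of the ruby.
If it is in chest 1 (prior 1/3): chest 2 is available but not opened, probability 3/7; weight (1/3)·(3/7) = 1/7.
If it is in chest 2 (prior 1/3): only chest 3 is available, probability 1; weight (1/3)·1 = 1/3.
If it is in chest 3 (prior 1/3): the guide opened chest 3, so this case is ruled out; weight (1/3)·0 = 0.
The weights sum to 10/21.
So P(the ruby in chest 2 | the guide opened chest 3) = (1/3) / (10/21) = 7/10.

7/10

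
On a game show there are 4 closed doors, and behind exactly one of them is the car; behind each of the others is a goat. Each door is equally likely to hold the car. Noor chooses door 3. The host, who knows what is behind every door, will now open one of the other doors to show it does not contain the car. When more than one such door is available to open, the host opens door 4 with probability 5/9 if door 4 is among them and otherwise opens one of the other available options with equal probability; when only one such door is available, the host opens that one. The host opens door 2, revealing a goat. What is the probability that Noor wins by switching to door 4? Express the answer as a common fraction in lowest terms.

3/7

Apply Bayes' rule, conditioning on where the car actually is.
If it is behind door 1 (prior 1/4): door 4 is available but not opened, probability 4/9; weight (1/4)·(4/9) = 1/9.
If it is behind door 2 (prior 1/4): the host opened door 2, so this case is ruled out; weight (1/4)·0 = 0.
If it is behind door 3 (prior 1/4): door 4 is available but not opened; door 2 gets probability (1 − 5/9)/2 = 2/9; weight (1/4)·(2/9) = 1/18.
If it is behind door 4 (prior 1/4): door 4 holds the prize so is unavailable; the host chooses uniformly among the 2 others, probability 1/2; weight (1/4)·(1/2) = 1/8.
The weights sum to 7/24.
So P(the car behind door 4 | the host opened door 2) = (1/8) / (7/24) = 3/7.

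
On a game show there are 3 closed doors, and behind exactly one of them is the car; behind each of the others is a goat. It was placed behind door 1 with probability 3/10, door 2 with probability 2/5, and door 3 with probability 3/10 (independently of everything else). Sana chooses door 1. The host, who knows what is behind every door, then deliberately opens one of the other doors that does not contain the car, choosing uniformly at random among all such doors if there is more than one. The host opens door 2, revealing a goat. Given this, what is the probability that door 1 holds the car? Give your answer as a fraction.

Condition on the true location of the car.
If it is behind door 1 (prior 3/10): the host has 2 equally likely choices, so probability 1/2; weight (3/10)·(1/2) = 3/20.
If it is behind door 2 (prior 2/5): the host opened door 2, so this case is ruled out; weight (2/5)·0 = 0.
If it is behind door 3 (prior 3/10): the host has no choice, probability 1; weight (3/10)·1 = 3/10.
The weights sum to 9/20.
So P(the car behind door 1 | the host opened door 2) = (3/20) / (9/20) = 1/3.

1/3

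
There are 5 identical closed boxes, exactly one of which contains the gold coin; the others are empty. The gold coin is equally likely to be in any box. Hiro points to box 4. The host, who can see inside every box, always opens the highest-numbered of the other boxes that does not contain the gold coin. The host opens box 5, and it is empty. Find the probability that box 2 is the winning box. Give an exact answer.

Apply Bayes' rule, conditioning on where the gold coin actually is.
If it is in any of boxes 1, 2, 3, and 4 (prior 1/5 each): box 5 is the highest-numbered option available, probability 1; weight (1/5)·1 = 1/5 each.
If it is in box 5 (prior 1/5): the host opened box 5, so this case is ruled out; weight (1/5)·0 = 0.
The weights sum to 4/5.
So P(the gold coin in box 2 | the host opened box 5) = (1/5) / (4/5) = 1/4.

1/4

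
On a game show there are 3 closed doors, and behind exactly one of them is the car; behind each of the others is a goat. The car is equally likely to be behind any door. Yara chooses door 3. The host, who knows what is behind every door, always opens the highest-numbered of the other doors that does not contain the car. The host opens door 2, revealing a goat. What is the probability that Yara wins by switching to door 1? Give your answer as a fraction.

1/2

Consider each possible location of the car in turn.
If it is behind either of doors 1 and 3 (prior 1/3 each): door 2 is the highest-numbered option available, probability 1; weight (1/3)·1 = 1/3 each.
If it is behind door 2 (prior 1/3): the host opened door 2, so this case is ruled out; weight (1/3)·0 = 0.
The weights sum to 2/3.
So P(the car behind door 1 | the host opened door 2) = (1/3) / (2/3) = 1/2.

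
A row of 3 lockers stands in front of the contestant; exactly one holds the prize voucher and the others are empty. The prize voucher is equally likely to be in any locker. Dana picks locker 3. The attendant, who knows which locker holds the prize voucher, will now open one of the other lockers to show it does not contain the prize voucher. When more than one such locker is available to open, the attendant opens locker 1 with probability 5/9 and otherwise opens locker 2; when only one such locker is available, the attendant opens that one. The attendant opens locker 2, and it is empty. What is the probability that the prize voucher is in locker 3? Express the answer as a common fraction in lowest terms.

Condition on the true location of the prize voucher.
If it is in locker 1 (prior 1/3): only locker 2 is available, probability 1; weight (1/3)·1 = 1/3.
If it is in locker 2 (prior 1/3): the attendant opened locker 2, so this case is ruled out; weight (1/3)·0 = 0.
If it is in locker 3 (prior 1/3): locker 1 is available but not opened, probability 4/9; weight (1/3)·(4/9) = 4/27.
The weights sum to 13/27.
So P(the prize voucher in locker 3 | the attendant opened locker 2) = (4/27) / (13/27) = 4/13.

4/13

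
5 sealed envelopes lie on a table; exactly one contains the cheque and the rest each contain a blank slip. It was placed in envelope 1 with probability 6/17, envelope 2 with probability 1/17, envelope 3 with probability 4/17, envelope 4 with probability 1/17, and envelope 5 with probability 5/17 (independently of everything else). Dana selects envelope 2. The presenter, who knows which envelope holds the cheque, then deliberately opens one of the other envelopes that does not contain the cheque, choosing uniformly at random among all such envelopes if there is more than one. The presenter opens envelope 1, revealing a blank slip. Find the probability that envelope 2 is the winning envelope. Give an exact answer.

3/43

Condition on the true location of the cheque.
If it is in envelope 1 (prior 6/17): the presenter opened envelope 1, so this case is ruled out; weight (6/17)·0 = 0.
If it is in envelope 2 (prior 1/17): the presenter has 4 equally likely choices, so probability 1/4; weight (1/17)·(1/4) = 1/68.
If it is in envelope 3 (prior 4/17): the presenter has 3 equally likely choices, so probability 1/3; weight (4/17)·(1/3) = 4/51.
If it is in envelope 4 (prior 1/17): the presenter has 3 equally likely choices, so probability 1/3; weight (1/17)·(1/3) = 1/51.
If it is in envelope 5 (prior 5/17): the presenter has 3 equally likely choices, so probability 1/3; weight (5/17)·(1/3) = 5/51.
The weights sum to 43/204.
So P(the cheque in envelope 2 | the presenter opened envelope 1) = (1/68) / (43/204) = 3/43.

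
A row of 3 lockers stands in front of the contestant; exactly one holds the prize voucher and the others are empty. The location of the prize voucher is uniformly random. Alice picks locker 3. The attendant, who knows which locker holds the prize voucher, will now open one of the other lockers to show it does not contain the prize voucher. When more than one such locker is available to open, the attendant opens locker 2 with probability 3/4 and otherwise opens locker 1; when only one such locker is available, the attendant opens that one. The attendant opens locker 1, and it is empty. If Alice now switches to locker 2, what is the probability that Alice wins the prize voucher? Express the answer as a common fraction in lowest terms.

4/5

Condition on the true location of the prize voucher.
If it is in locker 1 (prior 1/3): the attendant opened locker 1, so this case is ruled out; weight (1/3)·0 = 0.
If it is in locker 2 (prior 1/3): only locker 1 is available, probability 1; weight (1/3)·1 = 1/3.
If it is in locker 3 (prior 1/3): locker 2 is available but not opened, probability 1/4; weight (1/3)·(1/4) = 1/12.
The weights sum to 5/12.
So P(the prize voucher in locker 2 | the attendant opened locker 1) = (1/3) / (5/12) = 4/5.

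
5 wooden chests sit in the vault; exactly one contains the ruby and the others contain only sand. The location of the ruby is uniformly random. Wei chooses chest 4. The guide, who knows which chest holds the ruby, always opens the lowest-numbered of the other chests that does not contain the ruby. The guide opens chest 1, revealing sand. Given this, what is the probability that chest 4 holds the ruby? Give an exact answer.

1/4

Consider each possible location of the ruby in turn.
If it is in chest 1 (prior 1/5): the guide opened chest 1, so this case is ruled out; weight (1/5)·0 = 0.
If it is in any of chests 2, 3, 4, and 5 (prior 1/5 each): chest 1 is the lowest-numbered option available, probability 1; weight (1/5)·1 = 1/5 each.
The weights sum to 4/5.
So P(the ruby in chest 4 | the guide opened chest 1) = (1/5) / (4/5) = 1/4.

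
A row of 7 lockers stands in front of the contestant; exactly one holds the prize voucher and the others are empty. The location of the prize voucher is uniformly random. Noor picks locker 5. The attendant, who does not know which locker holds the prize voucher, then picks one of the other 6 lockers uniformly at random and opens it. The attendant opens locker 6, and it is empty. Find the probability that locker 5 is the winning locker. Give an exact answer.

1/6

Because the attendant chose which locker to open without knowing where the prize voucher is, the choice is independent of the prize location. Learning that locker 6 does not hold the prize voucher simply rules out that one location and leaves the remaining 6 lockers still equally likely by symmetry.
So P(the prize voucher in locker 5) = 1/6.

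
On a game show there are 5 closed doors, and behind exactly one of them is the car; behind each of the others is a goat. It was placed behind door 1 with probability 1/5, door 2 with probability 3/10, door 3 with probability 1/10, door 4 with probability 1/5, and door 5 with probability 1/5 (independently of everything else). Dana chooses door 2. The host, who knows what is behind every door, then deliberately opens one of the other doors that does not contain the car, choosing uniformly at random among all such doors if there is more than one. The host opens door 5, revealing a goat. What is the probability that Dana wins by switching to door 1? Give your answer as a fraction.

8/29

Consider each possible location of the car in turn.
If it is behind either of doors 1 and 4 (prior 1/5 each): the host has 3 equally likely choices, so probability 1/3; weight (1/5)·(1/3) = 1/15 each.
If it is behind door 2 (prior 3/10): the host has 4 equally likely choices, so probability 1/4; weight (3/10)·(1/4) = 3/40.
If it is behind door 3 (prior 1/10): the host has 3 equally likely choices, so probability 1/3; weight (1/10)·(1/3) = 1/30.
If it is behind door 5 (prior 1/5): the host opened door 5, so this case is ruled out; weight (1/5)·0 = 0.
The weights sum to 29/120.
So P(the car behind door 1 | the host opened door 5) = (1/15) / (29/120) = 8/29.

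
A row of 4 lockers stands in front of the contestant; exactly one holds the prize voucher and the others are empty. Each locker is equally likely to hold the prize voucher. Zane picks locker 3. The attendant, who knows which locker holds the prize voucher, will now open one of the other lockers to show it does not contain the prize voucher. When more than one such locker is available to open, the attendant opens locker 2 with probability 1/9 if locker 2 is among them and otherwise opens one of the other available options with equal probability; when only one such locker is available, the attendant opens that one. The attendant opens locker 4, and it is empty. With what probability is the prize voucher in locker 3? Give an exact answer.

8/33

Consider each possible location of the prize voucher in turn.
If it is in locker 1 (prior 1/4): locker 2 is available but not opened, probability 8/9; weight (1/4)·(8/9) = 2/9.
If it is in locker 2 (prior 1/4): locker 2 holds the prize so is unavailable; the attendant chooses uniformly among the 2 others, probability 1/2; weight (1/4)·(1/2) = 1/8.
If it is in locker 3 (prior 1/4): locker 2 is available but not opened; locker 4 gets probability (1 − 1/9)/2 = 4/9; weight (1/4)·(4/9) = 1/9.
If it is in locker 4 (prior 1/4): the attendant opened locker 4, so this case is ruled out; weight (1/4)·0 = 0.
The weights sum to 11/24.
So P(the prize voucher in locker 3 | the attendant opened locker 4) = (1/9) / (11/24) = 8/33.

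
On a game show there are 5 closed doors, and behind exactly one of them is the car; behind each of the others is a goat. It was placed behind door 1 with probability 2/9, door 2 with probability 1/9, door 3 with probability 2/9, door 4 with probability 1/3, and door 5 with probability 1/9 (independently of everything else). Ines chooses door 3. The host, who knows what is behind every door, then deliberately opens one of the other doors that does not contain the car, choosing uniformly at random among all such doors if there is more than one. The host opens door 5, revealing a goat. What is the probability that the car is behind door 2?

2/15

Consider each possible location of the car in turn.
If it is behind door 1 (prior 2/9): the host has 3 equally likely choices, so probability 1/3; weight (2/9)·(1/3) = 2/27.
If it is behind door 2 (prior 1/9): the host has 3 equally likely choices, so probability 1/3; weight (1/9)·(1/3) = 1/27.
If it is behind door 3 (prior 2/9): the host has 4 equally likely choices, so probability 1/4; weight (2/9)·(1/4) = 1/18.
If it is behind door 4 (prior 1/3): the host has 3 equally likely choices, so probability 1/3; weight (1/3)·(1/3) = 1/9.
If it is behind door 5 (prior 1/9): the host opened door 5, so this case is ruled out; weight (1/9)·0 = 0.
The weights sum to 5/18.
So P(the car behind door 2 | the host opened door 5) = (1/27) / (5/18) = 2/15.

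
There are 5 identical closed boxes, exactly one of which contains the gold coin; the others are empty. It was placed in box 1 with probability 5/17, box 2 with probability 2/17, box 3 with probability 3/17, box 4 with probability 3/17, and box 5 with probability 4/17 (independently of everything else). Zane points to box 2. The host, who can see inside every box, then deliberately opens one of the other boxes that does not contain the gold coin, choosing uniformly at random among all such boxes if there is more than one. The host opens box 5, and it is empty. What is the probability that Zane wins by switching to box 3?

Consider each possible location of the gold coin in turn.
If it is in box 1 (prior 5/17): the host has 3 equally likely choices, so probability 1/3; weight (5/17)·(1/3) = 5/51.
If it is in box 2 (prior 2/17): the host has 4 equally likely choices, so probability 1/4; weight (2/17)·(1/4) = 1/34.
If it is in either of boxes 3 and 4 (prior 3/17 each): the host has 3 equally likely choices, so probability 1/3; weight (3/17)·(1/3) = 1/17 each.
If it is in box 5 (prior 4/17): the host opened box 5, so this case is ruled out; weight (4/17)·0 = 0.
The weights sum to 25/102.
So P(the gold coin in box 3 | the host opened box 5) = (1/17) / (25/102) = 6/25.

6/25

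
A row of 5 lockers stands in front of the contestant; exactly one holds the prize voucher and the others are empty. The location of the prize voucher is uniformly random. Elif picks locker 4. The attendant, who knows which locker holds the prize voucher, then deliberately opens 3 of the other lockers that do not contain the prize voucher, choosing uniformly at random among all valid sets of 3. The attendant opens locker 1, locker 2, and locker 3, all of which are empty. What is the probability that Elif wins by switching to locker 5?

Consider each possible location of the prize voucher in turn.
If it is in any of lockers 1, 2, and 3 (prior 1/5 each): that locker was opened and seen not to hold the prize — ruled out; weight (1/5)·0 = 0 each.
If it is in locker 4 (prior 1/5): the attendant has 4 equally likely choices, so probability 1/4; weight (1/5)·(1/4) = 1/20.
If it is in locker 5 (prior 1/5): the attendant has no choice, probability 1; weight (1/5)·1 = 1/5.
The weights sum to 1/4.
So P(the prize voucher in locker 5 | the attendant opened locker 1, locker 2, and locker 3) = (1/5) / (1/4) = 4/5.

4/5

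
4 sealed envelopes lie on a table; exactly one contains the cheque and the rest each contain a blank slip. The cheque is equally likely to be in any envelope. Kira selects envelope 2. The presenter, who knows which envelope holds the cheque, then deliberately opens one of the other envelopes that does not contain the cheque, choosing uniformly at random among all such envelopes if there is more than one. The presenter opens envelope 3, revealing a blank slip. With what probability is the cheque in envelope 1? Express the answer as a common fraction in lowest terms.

Apply Bayes' rule, conditioning on where the cheque actually is.
If it is in either of envelopes 1 and 4 (prior 1/4 each): the presenter has 2 equally likely choices, so probability 1/2; weight (1/4)·(1/2) = 1/8 each.
If it is in envelope 2 (prior 1/4): the presenter has 3 equally likely choices, so probability 1/3; weight (1/4)·(1/3) = 1/12.
If it is in envelope 3 (prior 1/4): the presenter opened envelope 3, so this case is ruled out; weight (1/4)·0 = 0.
The weights sum to 1/3.
So P(the cheque in envelope 1 | the presenter opened envelope 3) = (1/8) / (1/3) = 3/8.

3/8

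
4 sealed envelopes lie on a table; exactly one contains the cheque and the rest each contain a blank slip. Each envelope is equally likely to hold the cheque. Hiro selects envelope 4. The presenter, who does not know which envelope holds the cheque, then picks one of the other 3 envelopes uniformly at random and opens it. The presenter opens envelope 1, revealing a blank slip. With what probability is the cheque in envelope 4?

Condition on the true location of the cheque.
If it is in envelope 1 (prior 1/4): the presenter opened envelope 1, so this case is ruled out; weight (1/4)·0 = 0.
If it is in any of envelopes 2, 3, and 4 (prior 1/4 each): the presenter picks envelope 1 with probability 1/3 regardless, and it is not the prize; weight (1/4)·(1/3) = 1/12 each.
The weights sum to 1/4.
So P(the cheque in envelope 4 | the presenter opened envelope 1) = (1/12) / (1/4) = 1/3.

1/3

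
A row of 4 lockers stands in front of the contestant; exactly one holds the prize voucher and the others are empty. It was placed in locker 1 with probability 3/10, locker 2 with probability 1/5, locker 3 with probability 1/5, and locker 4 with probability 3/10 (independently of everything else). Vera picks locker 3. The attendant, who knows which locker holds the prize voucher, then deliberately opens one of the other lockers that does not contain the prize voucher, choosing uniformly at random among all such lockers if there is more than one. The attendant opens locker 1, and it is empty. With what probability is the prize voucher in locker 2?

6/19

Apply Bayes' rule, conditioning on where the prize voucher actually is.
If it is in locker 1 (prior 3/10): the attendant opened locker 1, so this case is ruled out; weight (3/10)·0 = 0.
If it is in locker 2 (prior 1/5): the attendant has 2 equally likely choices, so probability 1/2; weight (1/5)·(1/2) = 1/10.
If it is in locker 3 (prior 1/5): the attendant has 3 equally likely choices, so probability 1/3; weight (1/5)·(1/3) = 1/15.
If it is in locker 4 (prior 3/10): the attendant has 2 equally likely choices, so probability 1/2; weight (3/10)·(1/2) = 3/20.
The weights sum to 19/60.
So P(the prize voucher in locker 2 | the attendant opened locker 1) = (1/10) / (19/60) = 6/19.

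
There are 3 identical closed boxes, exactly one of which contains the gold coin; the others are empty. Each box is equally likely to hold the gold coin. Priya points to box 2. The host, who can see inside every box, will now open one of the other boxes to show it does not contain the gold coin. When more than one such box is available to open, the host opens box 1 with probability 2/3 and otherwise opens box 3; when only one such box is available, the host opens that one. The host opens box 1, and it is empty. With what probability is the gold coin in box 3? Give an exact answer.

3/5

Condition on the true location of the gold coin.
If it is in box 1 (prior 1/3): the host opened box 1, so this case is ruled out; weight (1/3)·0 = 0.
If it is in box 2 (prior 1/3): box 1 is available, opened with probability 2/3; weight (1/3)·(2/3) = 2/9.
If it is in box 3 (prior 1/3): only box 1 is available, probability 1; weight (1/3)·1 = 1/3.
The weights sum to 5/9.
So P(the gold coin in box 3 | the host opened box 1) = (1/3) / (5/9) = 3/5.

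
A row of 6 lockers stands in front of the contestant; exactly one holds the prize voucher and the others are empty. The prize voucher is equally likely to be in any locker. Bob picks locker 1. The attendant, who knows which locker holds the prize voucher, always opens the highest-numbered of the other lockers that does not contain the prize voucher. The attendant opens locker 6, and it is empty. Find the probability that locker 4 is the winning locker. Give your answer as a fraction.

Apply Bayes' rule, conditioning on where the prize voucher actually is.
If it is in any of lockers 1, 2, 3, 4, and 5 (prior 1/6 each): locker 6 is the highest-numbered option available, probability 1; weight (1/6)·1 = 1/6 each.
If it is in locker 6 (prior 1/6): the attendant opened locker 6, so this case is ruled out; weight (1/6)·0 = 0.
The weights sum to 5/6.
So P(the prize voucher in locker 4 | the attendant opened locker 6) = (1/6) / (5/6) = 1/5.

1/5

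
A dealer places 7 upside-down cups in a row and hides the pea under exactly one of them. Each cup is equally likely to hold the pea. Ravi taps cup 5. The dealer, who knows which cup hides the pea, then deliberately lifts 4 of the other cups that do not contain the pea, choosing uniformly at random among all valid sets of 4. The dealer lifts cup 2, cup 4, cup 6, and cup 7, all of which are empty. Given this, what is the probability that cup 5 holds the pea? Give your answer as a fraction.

Condition on the true location of the pea.
If it is under either of cups 1 and 3 (prior 1/7 each): the dealer has 5 equally likely choices, so probability 1/5; weight (1/7)·(1/5) = 1/35 each.
If it is under any of cups 2, 4, 6, and 7 (prior 1/7 each): that cup was opened and seen not to hold the prize — ruled out; weight (1/7)·0 = 0 each.
If it is under cup 5 (prior 1/7): the dealer has 15 equally likely choices, so probability 1/15; weight (1/7)·(1/15) = 1/105.
The weights sum to 1/15.
So P(the pea under cup 5 | the dealer opened cup 2, cup 4, cup 6, and cup 7) = (1/105) / (1/15) = 1/7.

1/7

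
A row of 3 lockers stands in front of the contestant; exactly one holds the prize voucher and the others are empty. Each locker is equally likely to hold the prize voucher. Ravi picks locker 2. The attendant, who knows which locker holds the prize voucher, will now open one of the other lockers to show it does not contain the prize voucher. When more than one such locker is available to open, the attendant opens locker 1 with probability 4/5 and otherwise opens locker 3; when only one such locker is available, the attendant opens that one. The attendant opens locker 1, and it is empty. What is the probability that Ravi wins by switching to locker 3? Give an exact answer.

5/9

Apply Bayes' rule, conditioning on where the prize voucher actually is.
If it is in locker 1 (prior 1/3): the attendant opened locker 1, so this case is ruled out; weight (1/3)·0 = 0.
If it is in locker 2 (prior 1/3): locker 1 is available, opened with probability 4/5; weight (1/3)·(4/5) = 4/15.
If it is in locker 3 (prior 1/3): only locker 1 is available, probability 1; weight (1/3)·1 = 1/3.
The weights sum to 3/5.
So P(the prize voucher in locker 3 | the attendant opened locker 1) = (1/3) / (3/5) = 5/9.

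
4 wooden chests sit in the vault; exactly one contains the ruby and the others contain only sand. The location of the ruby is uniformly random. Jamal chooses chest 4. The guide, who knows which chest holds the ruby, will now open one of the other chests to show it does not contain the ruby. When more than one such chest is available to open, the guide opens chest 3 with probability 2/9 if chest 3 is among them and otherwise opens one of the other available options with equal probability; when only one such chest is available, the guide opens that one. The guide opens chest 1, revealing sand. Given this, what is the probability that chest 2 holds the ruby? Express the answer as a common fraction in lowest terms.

Apply Bayes' rule, conditioning on where the ruby actually is.
If it is in chest 1 (prior 1/4): the guide opened chest 1, so this case is ruled out; weight (1/4)·0 = 0.
If it is in chest 2 (prior 1/4): chest 3 is available but not opened, probability 7/9; weight (1/4)·(7/9) = 7/36.
If it is in chest 3 (prior 1/4): chest 3 holds the prize so is unavailable; the guide chooses uniformly among the 2 others, probability 1/2; weight (1/4)·(1/2) = 1/8.
If it is in chest 4 (prior 1/4): chest 3 is available but not opened; chest 1 gets probability (1 − 2/9)/2 = 7/18; weight (1/4)·(7/18) = 7/72.
The weights sum to 5/12.
So P(the ruby in chest 2 | the guide opened chest 1) = (7/36) / (5/12) = 7/15.

7/15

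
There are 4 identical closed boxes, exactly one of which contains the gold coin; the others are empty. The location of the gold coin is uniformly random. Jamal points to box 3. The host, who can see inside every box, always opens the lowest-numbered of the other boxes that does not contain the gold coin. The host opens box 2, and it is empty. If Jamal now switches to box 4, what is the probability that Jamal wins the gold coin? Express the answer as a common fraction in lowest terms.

0

Apply Bayes' rule, conditioning on where the gold coin actually is.
If it is in box 1 (prior 1/4): box 2 is the lowest-numbered option available, probability 1; weight (1/4)·1 = 1/4.
If it is in box 2 (prior 1/4): the host opened box 2, so this case is ruled out; weight (1/4)·0 = 0.
If it is in either of boxes 3 and 4 (prior 1/4 each): the host would have opened box 1 instead, probability 0; weight (1/4)·0 = 0 each.
The weights sum to 1/4.
So P(the gold coin in box 4 | the host opened box 2) = 0 / (1/4) = 0.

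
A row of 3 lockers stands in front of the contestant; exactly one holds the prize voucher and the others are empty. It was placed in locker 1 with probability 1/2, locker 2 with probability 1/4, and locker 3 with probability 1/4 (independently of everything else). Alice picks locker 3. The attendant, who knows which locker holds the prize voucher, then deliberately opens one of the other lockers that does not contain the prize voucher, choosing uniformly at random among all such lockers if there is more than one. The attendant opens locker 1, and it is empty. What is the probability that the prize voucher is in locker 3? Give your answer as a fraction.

Consider each possible location of the prize voucher in turn.
If it is in locker 1 (prior 1/2): the attendant opened locker 1, so this case is ruled out; weight (1/2)·0 = 0.
If it is in locker 2 (prior 1/4): the attendant has no choice, probability 1; weight (1/4)·1 = 1/4.
If it is in locker 3 (prior 1/4): the attendant has 2 equally likely choices, so probability 1/2; weight (1/4)·(1/2) = 1/8.
The weights sum to 3/8.
So P(the prize voucher in locker 3 | the attendant opened locker 1) = (1/8) / (3/8) = 1/3.

1/3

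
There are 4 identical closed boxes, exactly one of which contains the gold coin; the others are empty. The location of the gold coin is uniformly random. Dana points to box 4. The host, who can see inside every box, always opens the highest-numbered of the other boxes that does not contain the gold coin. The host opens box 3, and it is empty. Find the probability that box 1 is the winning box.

Condition on the true location of the gold coin.
If it is in any of boxes 1, 2, and 4 (prior 1/4 each): box 3 is the highest-numbered option available, probability 1; weight (1/4)·1 = 1/4 each.
If it is in box 3 (prior 1/4): the host opened box 3, so this case is ruled out; weight (1/4)·0 = 0.
The weights sum to 3/4.
So P(the gold coin in box 1 | the host opened box 3) = (1/4) / (3/4) = 1/3.

1/3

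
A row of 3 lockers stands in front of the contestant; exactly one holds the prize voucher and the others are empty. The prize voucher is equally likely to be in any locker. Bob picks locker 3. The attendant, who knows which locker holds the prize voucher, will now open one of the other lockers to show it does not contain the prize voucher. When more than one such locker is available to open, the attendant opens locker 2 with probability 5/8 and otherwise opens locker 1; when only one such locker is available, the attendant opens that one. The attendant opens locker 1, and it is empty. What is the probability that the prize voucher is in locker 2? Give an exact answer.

8/11

Apply Bayes' rule, conditioning on where the prize voucher actually is.
If it is in locker 1 (prior 1/3): the attendant opened locker 1, so this case is ruled out; weight (1/3)·0 = 0.
If it is in locker 2 (prior 1/3): only locker 1 is available, probability 1; weight (1/3)·1 = 1/3.
If it is in locker 3 (prior 1/3): locker 2 is available but not opened, probability 3/8; weight (1/3)·(3/8) = 1/8.
The weights sum to 11/24.
So P(the prize voucher in locker 2 | the attendant opened locker 1) = (1/3) / (11/24) = 8/11.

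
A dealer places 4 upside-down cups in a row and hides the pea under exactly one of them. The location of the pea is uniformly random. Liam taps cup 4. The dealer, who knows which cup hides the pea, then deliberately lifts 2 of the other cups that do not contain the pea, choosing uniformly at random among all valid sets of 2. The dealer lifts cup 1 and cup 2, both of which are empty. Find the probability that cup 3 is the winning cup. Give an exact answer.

Apply Bayes' rule, conditioning on where the pea actually is.
If it is under either of cups 1 and 2 (prior 1/4 each): that cup was opened and seen not to hold the prize — ruled out; weight (1/4)·0 = 0 each.
If it is under cup 3 (prior 1/4): the dealer has no choice, probability 1; weight (1/4)·1 = 1/4.
If it is under cup 4 (prior 1/4): the dealer has 3 equally likely choices, so probability 1/3; weight (1/4)·(1/3) = 1/12.
The weights sum to 1/3.
So P(the pea under cup 3 | the dealer opened cup 1 and cup 2) = (1/4) / (1/3) = 3/4.

3/4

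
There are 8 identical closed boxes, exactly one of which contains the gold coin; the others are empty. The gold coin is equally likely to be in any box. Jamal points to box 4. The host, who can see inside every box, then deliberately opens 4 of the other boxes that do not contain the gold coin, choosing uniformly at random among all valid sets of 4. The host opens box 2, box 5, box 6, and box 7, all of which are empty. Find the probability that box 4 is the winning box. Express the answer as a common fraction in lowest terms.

1/8

Apply Bayes' rule, conditioning on where the gold coin actually is.
If it is in any of boxes 1, 3, and 8 (prior 1/8 each): the host has 15 equally likely choices, so probability 1/15; weight (1/8)·(1/15) = 1/120 each.
If it is in any of boxes 2, 5, 6, and 7 (prior 1/8 each): that box was opened and seen not to hold the prize — ruled out; weight (1/8)·0 = 0 each.
If it is in box 4 (prior 1/8): the host has 35 equally likely choices, so probability 1/35; weight (1/8)·(1/35) = 1/280.
The weights sum to 1/35.
So P(the gold coin in box 4 | the host opened box 2, box 5, box 6, and box 7) = (1/280) / (1/35) = 1/8.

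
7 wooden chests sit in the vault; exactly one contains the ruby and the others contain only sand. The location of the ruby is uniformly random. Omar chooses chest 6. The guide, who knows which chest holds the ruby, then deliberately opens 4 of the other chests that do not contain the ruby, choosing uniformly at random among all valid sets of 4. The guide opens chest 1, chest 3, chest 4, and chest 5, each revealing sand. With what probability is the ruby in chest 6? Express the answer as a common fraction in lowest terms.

Condition on the true location of the ruby.
If it is in any of chests 1, 3, 4, and 5 (prior 1/7 each): that chest was opened and seen not to hold the prize — ruled out; weight (1/7)·0 = 0 each.
If it is in either of chests 2 and 7 (prior 1/7 each): the guide has 5 equally likely choices, so probability 1/5; weight (1/7)·(1/5) = 1/35 each.
If it is in chest 6 (prior 1/7): the guide has 15 equally likely choices, so probability 1/15; weight (1/7)·(1/15) = 1/105.
The weights sum to 1/15.
So P(the ruby in chest 6 | the guide opened chest 1, chest 3, chest 4, and chest 5) = (1/105) / (1/15) = 1/7.

1/7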